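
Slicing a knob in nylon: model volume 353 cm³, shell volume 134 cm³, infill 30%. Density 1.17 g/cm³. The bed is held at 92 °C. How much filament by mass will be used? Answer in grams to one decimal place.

Interior volume = 353 − 134 = 219 cm³.
Infill deposited = 0.30 × 219, so 65.7 cm³.
Total printed volume = 134 + 65.7, so 199.7 cm³.
Mass: 199.7 × 1.17 → 233.649 g.

233.6 g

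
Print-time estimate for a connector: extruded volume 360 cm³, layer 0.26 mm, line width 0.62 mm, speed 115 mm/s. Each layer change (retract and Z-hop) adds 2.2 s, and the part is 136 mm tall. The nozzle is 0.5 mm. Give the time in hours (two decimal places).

5.71 hours

Line area = 0.26 × 0.62 = 0.1612 mm².
Path length: 360000 mm³ / 0.1612 mm² → 2233250.6 mm.
Time extruding = 2233250.6 / 115, so 19419.6 s.
Layer count = ceil(136 / 0.26) = 524.
Non-print overhead = 524 × 2.2, so 1152.8 s.
Total = 19419.6 + 1152.8 = 20572.4 s = 5.71 hours.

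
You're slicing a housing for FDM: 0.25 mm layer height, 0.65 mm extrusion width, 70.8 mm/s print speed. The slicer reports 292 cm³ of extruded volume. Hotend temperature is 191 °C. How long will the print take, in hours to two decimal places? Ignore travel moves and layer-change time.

Extrusion cross-section = 0.25 × 0.65, so 0.1625 mm².
Path length: 292000 mm³ / 0.1625 mm² → 1796923.1 mm.
Time extruding = 1796923.1 / 70.8, so 25380.3 s.
That's 25380.3 s → 7.05 hours.

7.05 hours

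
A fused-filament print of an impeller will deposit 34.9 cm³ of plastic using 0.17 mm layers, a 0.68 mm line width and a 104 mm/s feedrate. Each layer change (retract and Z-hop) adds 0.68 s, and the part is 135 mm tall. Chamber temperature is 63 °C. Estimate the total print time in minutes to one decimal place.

Extrusion cross-section = 0.17 × 0.68 = 0.1156 mm².
Total extruded path = 34900/0.1156 = 301903.1 mm.
Print-move time = 301903.1 / 104, so 2902.9 s.
Number of layers: 135 / 0.17 → 795 (rounded up).
Z-hop total = 795 × 0.68 = 540.6 s.
Altogether 2902.9 + 540.6 = 3443.5 s, i.e. 57.4 minutes.

57.4 minutes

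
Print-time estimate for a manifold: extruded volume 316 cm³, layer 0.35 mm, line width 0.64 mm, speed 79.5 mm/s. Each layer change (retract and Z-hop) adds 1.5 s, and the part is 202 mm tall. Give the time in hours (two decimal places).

5.17 hours

Extrusion cross-section: 0.35 × 0.64 → 0.224 mm².
Total extruded path = 316000/0.224 = 1410714.3 mm.
Extrusion time: 1410714.3 / 79.5 → 17744.8 s.
Layer count = ceil(202 / 0.35) = 578.
Layer-change overhead: 578 × 1.5 → 867 s.
Total = 17744.8 + 867 = 18611.8 s = 5.17 hours.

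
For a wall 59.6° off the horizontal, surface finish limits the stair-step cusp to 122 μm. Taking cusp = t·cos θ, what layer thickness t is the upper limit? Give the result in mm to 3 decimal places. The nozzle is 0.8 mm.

0.241 mm

t = h_c / cos θ = 0.122 / 0.5060 = 0.241 mm.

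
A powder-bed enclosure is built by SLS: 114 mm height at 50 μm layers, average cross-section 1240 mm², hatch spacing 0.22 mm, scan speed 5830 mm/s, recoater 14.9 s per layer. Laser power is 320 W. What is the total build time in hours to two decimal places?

10.05 hours

Number of layers: 114 / 0.05 → 2280 (rounded up).
Per-layer scan distance = 1240 / 0.22 = 5636.4 mm.
Scan time per layer = 5636.4 / 5830, so 0.9668 s.
Per-layer time = 0.9668 + 14.9 = 15.8668 s.
Total: 2280 × 15.8668 s = 36176.304 s → 10.05 hours.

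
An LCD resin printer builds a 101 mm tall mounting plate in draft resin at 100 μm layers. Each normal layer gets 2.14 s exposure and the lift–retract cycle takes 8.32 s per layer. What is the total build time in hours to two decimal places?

2.93 hours

Number of layers: 101 / 0.1 → 1010 (rounded up).
Per-layer time = 2.14 + 8.32 = 10.46 s.
Build time: 1010 × 10.46 s = 10564.6 s, i.e. 2.93 hours.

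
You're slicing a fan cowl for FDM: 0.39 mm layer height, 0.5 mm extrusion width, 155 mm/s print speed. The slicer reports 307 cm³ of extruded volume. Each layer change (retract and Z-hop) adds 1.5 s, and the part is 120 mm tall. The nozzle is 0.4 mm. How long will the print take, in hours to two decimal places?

Extrusion cross-section = 0.39 × 0.5, so 0.195 mm².
Path length: 307000 mm³ / 0.195 mm² → 1574359 mm.
Extrusion time = 1574359 / 155, so 10157.2 s.
Layer count = ceil(120 / 0.39) = 308.
Z-hop total: 308 × 1.5 → 462 s.
Total = 10157.2 + 462 = 10619.2 s = 2.95 hours.

2.95 hours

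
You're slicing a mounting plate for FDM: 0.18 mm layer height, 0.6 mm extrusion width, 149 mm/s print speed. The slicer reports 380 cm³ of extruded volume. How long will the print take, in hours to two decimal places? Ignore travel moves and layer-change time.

Bead cross-section: 0.18 × 0.6 → 0.108 mm².
Toolpath length = 380 cm³ / 0.108 mm² = 380000 / 0.108 = 3518518.5 mm.
Print-move time = 3518518.5 / 149, so 23614.2 s.
That's 23614.2 s → 6.56 hours.

6.56 hours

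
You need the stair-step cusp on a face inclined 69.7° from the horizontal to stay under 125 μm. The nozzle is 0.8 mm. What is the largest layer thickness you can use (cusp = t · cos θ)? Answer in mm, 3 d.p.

0.360 mm

t = h_c / cos θ = 0.125 / 0.3469 = 0.360 mm.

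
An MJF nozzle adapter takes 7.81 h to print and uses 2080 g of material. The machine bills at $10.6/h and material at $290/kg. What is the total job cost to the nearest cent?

Time charge = 10.6 × 7.81, so $82.786.
Material charge = 290 × 2080/1000, so $603.20.
Job cost: 82.786 + 603.20 = 685.986 ≈ $685.99.

$685.99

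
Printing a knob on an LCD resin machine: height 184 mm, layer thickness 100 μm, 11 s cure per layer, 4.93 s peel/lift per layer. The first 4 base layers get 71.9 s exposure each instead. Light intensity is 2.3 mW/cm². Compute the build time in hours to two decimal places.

8.21 hours

Number of layers: 184 / 0.1 → 1840 (rounded up).
Bottom layers = 4 × (71.9 + 4.93), so 307.32 s.
Regular layers = 1836 × (11 + 4.93), so 29247.48 s.
Total = 307.32 + 29247.48 = 29554.8 s = 8.21 hours.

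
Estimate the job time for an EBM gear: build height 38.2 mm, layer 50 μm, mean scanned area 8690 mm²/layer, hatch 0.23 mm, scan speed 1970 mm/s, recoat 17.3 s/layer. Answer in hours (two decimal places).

Layers = ⌈38.2/0.05⌉ = 764.
Per-layer scan distance = 8690 / 0.23 = 37782.6 mm.
Per-layer scan time = 37782.6 / 1970, so 19.179 s.
Time per layer: 19.179 + 17.3 → 36.479 s.
Build time = 764 × 36.479 = 27869.956 s = 7.74 hours.

7.74 hours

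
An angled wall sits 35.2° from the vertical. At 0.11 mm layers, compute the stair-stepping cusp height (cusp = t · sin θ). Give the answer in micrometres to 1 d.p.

Cusp = layer height × sin(35.2°) = 0.11 × 0.5764 = 0.063404 mm = 63.4 μm.

63.4 μm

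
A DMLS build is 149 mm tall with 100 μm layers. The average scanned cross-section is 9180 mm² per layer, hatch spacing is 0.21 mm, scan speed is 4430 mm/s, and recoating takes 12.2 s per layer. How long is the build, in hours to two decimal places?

Layer count = ceil(149 / 0.1) = 1490.
Per-layer scan distance: 9180 / 0.21 → 43714.3 mm.
Scan time per layer = 43714.3 / 4430, so 9.8678 s.
Per-layer time = 9.8678 + 12.2 = 22.0678 s.
Total: 1490 × 22.0678 s = 32881.022 s → 9.13 hours.

9.13 hours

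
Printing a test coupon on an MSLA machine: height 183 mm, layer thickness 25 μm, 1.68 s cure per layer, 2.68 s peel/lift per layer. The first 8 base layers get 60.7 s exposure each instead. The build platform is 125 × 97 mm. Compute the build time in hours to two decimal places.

9.00 hours

Layer count = ceil(183 / 0.025) = 7320.
Burn-in layers = 8 × (60.7 + 2.68), so 507.04 s.
Normal layers: 7312 × (1.68 + 2.68) → 31880.32 s.
Sum: 507.04 + 31880.32 = 32387.36 s → 9.00 hours.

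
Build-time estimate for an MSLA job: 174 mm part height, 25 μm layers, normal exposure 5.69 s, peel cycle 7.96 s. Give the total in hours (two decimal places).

26.39 hours

Number of layers: 174 / 0.025 → 6960 (rounded up).
Cycle time = 5.69 + 7.96 = 13.65 s.
Total = 6960 × 13.65 = 95004 s = 26.39 hours.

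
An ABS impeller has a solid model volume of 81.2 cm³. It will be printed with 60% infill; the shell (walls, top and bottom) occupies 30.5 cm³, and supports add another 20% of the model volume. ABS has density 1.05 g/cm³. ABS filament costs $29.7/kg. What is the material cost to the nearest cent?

$2.41

Volume inside the shell = 81.2 − 30.5 = 50.7 cm³.
Infill deposited: 0.60 × 50.7 → 30.42 cm³.
Support = 0.20 × 81.2, so 16.24 cm³.
Deposited volume = 30.5 + 30.42 + 16.24 = 77.16 cm³.
Mass: 77.16 × 1.05 → 81.018 g.
Cost = 81.018 g / 1000 × $29.7/kg = $2.41.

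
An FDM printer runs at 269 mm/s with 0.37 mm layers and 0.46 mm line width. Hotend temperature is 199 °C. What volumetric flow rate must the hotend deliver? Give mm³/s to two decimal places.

A = 0.37 × 0.46, so 0.1702 mm².
Q = v·A = 269 × 0.1702 = 45.78 mm³/s.

45.78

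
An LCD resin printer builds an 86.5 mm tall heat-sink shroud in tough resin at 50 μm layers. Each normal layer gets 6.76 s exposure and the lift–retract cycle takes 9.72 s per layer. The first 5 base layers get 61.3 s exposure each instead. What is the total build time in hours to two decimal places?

Layers = ⌈86.5/0.05⌉ = 1730.
Bottom layers = 5 × (61.3 + 9.72), so 355.1 s.
Remaining layers: 1725 × (6.76 + 9.72) → 28428 s.
Sum: 355.1 + 28428 = 28783.1 s → 8.00 hours.

8.00 hours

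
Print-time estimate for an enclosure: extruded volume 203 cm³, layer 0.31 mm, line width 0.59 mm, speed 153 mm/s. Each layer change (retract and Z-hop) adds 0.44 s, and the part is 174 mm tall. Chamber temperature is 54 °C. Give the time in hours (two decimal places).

2.08 hours

Extrusion cross-section = 0.31 × 0.59, so 0.1829 mm².
Total extruded path = 203000/0.1829 = 1109896.1 mm.
Time extruding = 1109896.1 / 153 = 7254.2 s.
Layers = ⌈174/0.31⌉ = 562.
Layer-change overhead = 562 × 0.44, so 247.28 s.
Total = 7254.2 + 247.28 = 7501.48 s = 2.08 hours.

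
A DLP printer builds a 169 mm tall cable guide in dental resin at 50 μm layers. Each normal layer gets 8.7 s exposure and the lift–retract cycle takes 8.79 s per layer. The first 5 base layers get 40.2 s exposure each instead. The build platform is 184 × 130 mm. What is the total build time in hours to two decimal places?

Layer count = ceil(169 / 0.05) = 3380.
Burn-in layers = 5 × (40.2 + 8.79), so 244.95 s.
Regular layers: 3375 × (8.7 + 8.79) → 59028.75 s.
Total = 244.95 + 59028.75 = 59273.7 s = 16.46 hours.

16.46 hours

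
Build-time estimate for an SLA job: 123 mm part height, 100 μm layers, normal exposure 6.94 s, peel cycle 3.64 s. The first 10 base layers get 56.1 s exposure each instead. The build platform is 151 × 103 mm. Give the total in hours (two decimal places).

3.75 hours

Number of layers: 123 / 0.1 → 1230 (rounded up).
Bottom layers = 10 × (56.1 + 3.64) = 597.4 s.
Normal layers = 1220 × (6.94 + 3.64) = 12907.6 s.
Sum: 597.4 + 12907.6 = 13505 s → 3.75 hours.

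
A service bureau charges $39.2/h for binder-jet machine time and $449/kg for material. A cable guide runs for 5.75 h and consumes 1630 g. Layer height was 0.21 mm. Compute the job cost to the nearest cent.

Machine-time cost = 39.2 × 5.75 = $225.40.
Feedstock cost = 449 × 1630/1000, so $731.87.
Total = 225.40 + 731.87 = $957.27.

$957.27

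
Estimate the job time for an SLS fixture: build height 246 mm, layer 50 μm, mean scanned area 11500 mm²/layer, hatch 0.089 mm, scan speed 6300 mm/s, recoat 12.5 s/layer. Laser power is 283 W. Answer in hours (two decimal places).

45.11 hours

Layer count = ceil(246 / 0.05) = 4920.
Scan path per layer = 11500 / 0.089, so 129213.5 mm.
Scan time per layer = 129213.5 / 6300, so 20.5101 s.
Time per layer = 20.5101 + 12.5 = 33.0101 s.
Total: 4920 × 33.0101 s = 162409.692 s → 45.11 hours.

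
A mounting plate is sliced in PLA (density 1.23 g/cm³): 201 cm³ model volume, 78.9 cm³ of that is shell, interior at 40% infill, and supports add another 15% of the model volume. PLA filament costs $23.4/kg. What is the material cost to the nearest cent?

$4.54

Interior volume = 201 − 78.9 = 122.1 cm³.
Infill deposited = 0.40 × 122.1 = 48.84 cm³.
Support: 0.15 × 201 → 30.15 cm³.
Total printed volume = 78.9 + 48.84 + 30.15 = 157.89 cm³.
Mass = 157.89 × 1.23, so 194.2047 g.
At $23.4/kg: 194.2047/1000 × 23.4 = $4.54.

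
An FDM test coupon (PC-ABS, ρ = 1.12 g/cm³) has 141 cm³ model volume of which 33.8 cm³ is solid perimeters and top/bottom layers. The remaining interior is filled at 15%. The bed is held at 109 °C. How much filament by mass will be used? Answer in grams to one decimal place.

Infill region: 141 − 33.8 → 107.2 cm³.
Infill volume: 0.15 × 107.2 → 16.08 cm³.
Total printed volume: 33.8 + 16.08 → 49.88 cm³.
Mass: 49.88 × 1.12 → 55.8656 g.

55.9 g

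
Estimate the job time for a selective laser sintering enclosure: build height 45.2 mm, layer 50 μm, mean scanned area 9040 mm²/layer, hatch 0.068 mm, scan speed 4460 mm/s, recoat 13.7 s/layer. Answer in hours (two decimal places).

10.93 hours

Layers = ⌈45.2/0.05⌉ = 904.
Hatch length per layer = 9040 / 0.068, so 132941.2 mm.
Per-layer scan time = 132941.2 / 4460, so 29.8074 s.
Per-layer time: 29.8074 + 13.7 → 43.5074 s.
904 layers × 43.5074 s/layer = 39330.6896 s, i.e. 10.93 hours.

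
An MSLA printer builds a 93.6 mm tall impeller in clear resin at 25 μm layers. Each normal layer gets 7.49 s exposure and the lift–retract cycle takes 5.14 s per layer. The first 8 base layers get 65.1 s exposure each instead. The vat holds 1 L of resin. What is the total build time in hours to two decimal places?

13.26 hours

Layer count = ceil(93.6 / 0.025) = 3744.
Burn-in layers: 8 × (65.1 + 5.14) → 561.92 s.
Remaining layers = 3736 × (7.49 + 5.14), so 47185.68 s.
Total = 561.92 + 47185.68 = 47747.6 s = 13.26 hours.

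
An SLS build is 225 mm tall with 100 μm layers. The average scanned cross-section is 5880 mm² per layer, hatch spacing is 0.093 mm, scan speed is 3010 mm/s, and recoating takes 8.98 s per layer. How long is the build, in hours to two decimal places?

18.74 hours

Layer count = ceil(225 / 0.1) = 2250.
Per-layer scan distance = 5880 / 0.093, so 63225.8 mm.
Laser time per layer = 63225.8 / 3010 = 21.0052 s.
Per-layer time = 21.0052 + 8.98 = 29.9852 s.
Total: 2250 × 29.9852 s = 67466.7 s → 18.74 hours.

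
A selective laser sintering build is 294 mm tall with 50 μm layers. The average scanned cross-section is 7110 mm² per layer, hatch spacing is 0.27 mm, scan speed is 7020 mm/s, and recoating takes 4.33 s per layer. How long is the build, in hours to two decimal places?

Layer count = ceil(294 / 0.05) = 5880.
Scan path per layer = 7110 / 0.27, so 26333.3 mm.
Scan time per layer = 26333.3 / 7020, so 3.7512 s.
Time per layer = 3.7512 + 4.33, so 8.0812 s.
Build time = 5880 × 8.0812 = 47517.456 s = 13.20 hours.

13.20 hours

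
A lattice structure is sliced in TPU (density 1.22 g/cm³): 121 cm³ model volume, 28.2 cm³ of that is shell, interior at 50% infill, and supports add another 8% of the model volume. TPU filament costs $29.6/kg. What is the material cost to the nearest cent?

Volume inside the shell = 121 − 28.2, so 92.8 cm³.
Deposited infill = 0.50 × 92.8, so 46.4 cm³.
Support = 0.08 × 121, so 9.68 cm³.
Total extruded = 28.2 + 46.4 + 9.68, so 84.28 cm³.
Mass: 84.28 × 1.22 → 102.8216 g.
At $29.6/kg: 102.8216/1000 × 29.6 = $3.04.

$3.04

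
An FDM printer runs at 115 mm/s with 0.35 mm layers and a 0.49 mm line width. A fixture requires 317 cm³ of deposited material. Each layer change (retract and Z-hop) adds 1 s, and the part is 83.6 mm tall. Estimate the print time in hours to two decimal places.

Bead cross-section: 0.35 × 0.49 → 0.1715 mm².
Toolpath length = 317 cm³ / 0.1715 mm² = 317000 / 0.1715 = 1848396.5 mm.
Extrusion time = 1848396.5 / 115, so 16073 s.
Number of layers: 83.6 / 0.35 → 239 (rounded up).
Z-hop total = 239 × 1 = 239 s.
Altogether 16073 + 239 = 16312 s, i.e. 4.53 hours.

4.53 hours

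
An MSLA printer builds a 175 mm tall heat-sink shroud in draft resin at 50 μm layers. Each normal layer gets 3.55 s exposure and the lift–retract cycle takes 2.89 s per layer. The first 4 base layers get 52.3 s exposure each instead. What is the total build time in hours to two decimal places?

6.32 hours

Layer count = ceil(175 / 0.05) = 3500.
Bottom layers = 4 × (52.3 + 2.89) = 220.76 s.
Normal layers: 3496 × (3.55 + 2.89) → 22514.24 s.
Total = 220.76 + 22514.24 = 22735 s = 6.32 hours.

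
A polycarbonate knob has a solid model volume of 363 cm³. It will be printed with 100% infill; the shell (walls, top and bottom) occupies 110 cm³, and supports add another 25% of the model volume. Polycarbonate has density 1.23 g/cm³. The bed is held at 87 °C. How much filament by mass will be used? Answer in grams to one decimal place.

558.1 g

Volume inside the shell = 363 − 110 = 253 cm³.
Infill volume: 1.00 × 253 → 253 cm³.
Support: 0.25 × 363 → 90.75 cm³.
Deposited volume = 110 + 253 + 90.75, so 453.75 cm³.
Mass = 453.75 × 1.23 = 558.1125 g.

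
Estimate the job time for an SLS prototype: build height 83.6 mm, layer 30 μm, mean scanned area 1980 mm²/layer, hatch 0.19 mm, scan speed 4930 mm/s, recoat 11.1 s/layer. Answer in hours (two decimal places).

Layers = ⌈83.6/0.03⌉ = 2787.
Scan path per layer: 1980 / 0.19 → 10421.1 mm.
Per-layer scan time: 10421.1 / 4930 → 2.1138 s.
Time per layer = 2.1138 + 11.1 = 13.2138 s.
Build time = 2787 × 13.2138 = 36826.8606 s = 10.23 hours.

10.23 hours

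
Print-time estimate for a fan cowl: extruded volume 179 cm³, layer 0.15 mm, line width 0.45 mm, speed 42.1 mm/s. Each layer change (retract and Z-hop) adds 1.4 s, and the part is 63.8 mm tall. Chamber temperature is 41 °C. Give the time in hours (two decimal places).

Line area = 0.15 × 0.45 = 0.0675 mm².
Path length: 179000 mm³ / 0.0675 mm² → 2651851.9 mm.
Print-move time = 2651851.9 / 42.1, so 62989.4 s.
Number of layers: 63.8 / 0.15 → 426 (rounded up).
Layer-change overhead: 426 × 1.4 → 596.4 s.
Total = 62989.4 + 596.4 = 63585.8 s = 17.66 hours.

17.66 hours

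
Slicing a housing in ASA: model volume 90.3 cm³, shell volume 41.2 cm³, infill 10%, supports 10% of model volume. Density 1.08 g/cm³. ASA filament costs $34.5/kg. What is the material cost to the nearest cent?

$2.05

Volume inside the shell = 90.3 − 41.2, so 49.1 cm³.
Deposited infill = 0.10 × 49.1 = 4.91 cm³.
Support = 0.10 × 90.3 = 9.03 cm³.
Total extruded: 41.2 + 4.91 + 9.03 → 55.14 cm³.
Mass: 55.14 × 1.08 → 59.5512 g.
Cost = 59.5512 g / 1000 × $34.5/kg = $2.05.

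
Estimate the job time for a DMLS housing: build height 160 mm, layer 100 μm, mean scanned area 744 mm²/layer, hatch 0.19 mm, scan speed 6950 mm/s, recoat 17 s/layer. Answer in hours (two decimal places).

7.81 hours

Number of layers: 160 / 0.1 → 1600 (rounded up).
Scan path per layer = 744 / 0.19, so 3915.8 mm.
Laser time per layer = 3915.8 / 6950 = 0.5634 s.
Layer cycle = 0.5634 + 17 = 17.5634 s.
Build time = 1600 × 17.5634 = 28101.44 s = 7.81 hours.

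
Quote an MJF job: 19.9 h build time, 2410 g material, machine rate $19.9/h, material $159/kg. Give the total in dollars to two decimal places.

Time charge = 19.9 × 19.9 = $396.01.
Material charge: 159 × 2410/1000 → $383.19.
Total = 396.01 + 383.19 = $779.20.

$779.20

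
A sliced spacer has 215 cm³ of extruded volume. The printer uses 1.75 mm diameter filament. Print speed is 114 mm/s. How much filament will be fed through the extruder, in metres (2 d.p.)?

89.39 m

Filament cross-section = π × (1.75/2)² = 2.4053 mm².
Length = 215 cm³ / 2.4053 mm² = 215000 / 2.4053 = 89385.94 mm = 89.39 m.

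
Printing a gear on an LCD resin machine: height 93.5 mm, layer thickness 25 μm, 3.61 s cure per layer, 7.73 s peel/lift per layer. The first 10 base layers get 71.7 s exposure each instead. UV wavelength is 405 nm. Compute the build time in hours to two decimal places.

11.97 hours

Layer count = ceil(93.5 / 0.025) = 3740.
Base layers = 10 × (71.7 + 7.73), so 794.3 s.
Remaining layers: 3730 × (3.61 + 7.73) → 42298.2 s.
Sum: 794.3 + 42298.2 = 43092.5 s → 11.97 hours.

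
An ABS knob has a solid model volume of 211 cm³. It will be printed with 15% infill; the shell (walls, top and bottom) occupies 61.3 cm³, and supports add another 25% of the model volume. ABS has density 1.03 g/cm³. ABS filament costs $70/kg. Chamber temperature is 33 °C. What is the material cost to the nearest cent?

Volume inside the shell = 211 − 61.3, so 149.7 cm³.
Deposited infill = 0.15 × 149.7, so 22.455 cm³.
Support = 0.25 × 211, so 52.75 cm³.
Total printed volume: 61.3 + 22.455 + 52.75 → 136.505 cm³.
Mass = 136.505 × 1.03, so 140.60015 g.
Cost = 140.60015 g / 1000 × $70/kg = $9.84.

$9.84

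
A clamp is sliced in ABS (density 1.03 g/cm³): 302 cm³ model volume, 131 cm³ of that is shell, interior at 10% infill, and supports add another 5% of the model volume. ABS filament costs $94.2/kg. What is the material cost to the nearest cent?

$15.83

Volume inside the shell = 302 − 131, so 171 cm³.
Infill deposited: 0.10 × 171 → 17.1 cm³.
Support: 0.05 × 302 → 15.1 cm³.
Deposited volume: 131 + 17.1 + 15.1 → 163.2 cm³.
Mass = 163.2 × 1.03 = 168.096 g.
At $94.2/kg: 168.096/1000 × 94.2 = $15.83.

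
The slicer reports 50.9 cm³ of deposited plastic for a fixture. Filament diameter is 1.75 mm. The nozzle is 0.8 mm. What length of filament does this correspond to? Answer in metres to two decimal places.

Filament cross-section = π × (1.75/2)² = 2.4053 mm².
L = 50900 mm³ / 2.4053 mm² = 21161.6 mm, i.e. 21.16 m.

21.16 m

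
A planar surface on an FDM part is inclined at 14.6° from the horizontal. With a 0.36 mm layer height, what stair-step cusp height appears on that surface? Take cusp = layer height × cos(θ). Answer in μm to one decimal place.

cos(14.6°) = 0.9677, so cusp = 0.36 × 0.9677 = 0.348372 mm → 348.4 μm.

348.4 μm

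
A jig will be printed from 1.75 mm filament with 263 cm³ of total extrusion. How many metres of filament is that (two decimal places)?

A = π r² = π × 0.875² = 2.4053 mm².
L = 263000 mm³ / 2.4053 mm² = 109341.87 mm, i.e. 109.34 m.

109.34 m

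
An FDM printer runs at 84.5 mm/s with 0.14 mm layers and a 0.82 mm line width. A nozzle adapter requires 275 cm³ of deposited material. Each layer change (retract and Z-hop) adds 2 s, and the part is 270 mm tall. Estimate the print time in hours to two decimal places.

Line area = 0.14 × 0.82 = 0.1148 mm².
Total extruded path = 275000/0.1148 = 2395470.4 mm.
Print-move time = 2395470.4 / 84.5 = 28348.8 s.
Layers = ⌈270/0.14⌉ = 1929.
Z-hop total = 1929 × 2 = 3858 s.
Total = 28348.8 + 3858 = 32206.8 s = 8.95 hours.

8.95 hours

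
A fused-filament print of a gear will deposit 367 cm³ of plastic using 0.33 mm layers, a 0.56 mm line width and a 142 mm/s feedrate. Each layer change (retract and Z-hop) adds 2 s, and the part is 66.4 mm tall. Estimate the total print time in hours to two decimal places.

4.00 hours

Line area = 0.33 × 0.56 = 0.1848 mm².
Toolpath length = 367 cm³ / 0.1848 mm² = 367000 / 0.1848 = 1985930.7 mm.
Time extruding = 1985930.7 / 142 = 13985.4 s.
Number of layers: 66.4 / 0.33 → 202 (rounded up).
Z-hop total = 202 × 2 = 404 s.
Total = 13985.4 + 404 = 14389.4 s = 4.00 hours.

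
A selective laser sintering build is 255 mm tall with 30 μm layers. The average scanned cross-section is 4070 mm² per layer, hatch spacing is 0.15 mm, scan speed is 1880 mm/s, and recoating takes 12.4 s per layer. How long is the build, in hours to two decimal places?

63.35 hours

Layer count = ceil(255 / 0.03) = 8500.
Scan path per layer = 4070 / 0.15 = 27133.3 mm.
Per-layer scan time = 27133.3 / 1880 = 14.4326 s.
Layer cycle = 14.4326 + 12.4 = 26.8326 s.
Build time = 8500 × 26.8326 = 228077.1 s = 63.35 hours.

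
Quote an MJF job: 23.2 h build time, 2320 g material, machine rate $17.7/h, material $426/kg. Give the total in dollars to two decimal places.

$1398.96

Machine-time cost: 17.7 × 23.2 → $410.64.
Material charge: 426 × 2320/1000 → $988.32.
Job cost: 410.64 + 988.32 = $1398.96.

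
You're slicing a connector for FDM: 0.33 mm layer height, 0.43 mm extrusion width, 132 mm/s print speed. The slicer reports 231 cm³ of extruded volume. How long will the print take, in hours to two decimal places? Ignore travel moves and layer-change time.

3.43 hours

Line area = 0.33 × 0.43, so 0.1419 mm².
Toolpath length = 231 cm³ / 0.1419 mm² = 231000 / 0.1419 = 1627907 mm.
Time extruding = 1627907 / 132 = 12332.6 s.
12332.6 s = 3.43 hours.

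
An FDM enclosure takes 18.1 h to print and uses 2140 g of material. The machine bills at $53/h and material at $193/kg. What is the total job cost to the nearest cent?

Machine-time cost: 53 × 18.1 → $959.30.
Material cost: 193 × 2140/1000 → $413.02.
Job cost: 959.30 + 413.02 = $1372.32.

$1372.32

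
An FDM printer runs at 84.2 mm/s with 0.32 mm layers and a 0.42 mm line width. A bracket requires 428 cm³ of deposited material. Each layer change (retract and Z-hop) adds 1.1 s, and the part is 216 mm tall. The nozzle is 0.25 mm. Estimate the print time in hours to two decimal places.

Bead cross-section = 0.32 × 0.42 = 0.1344 mm².
Toolpath length = 428 cm³ / 0.1344 mm² = 428000 / 0.1344 = 3184523.8 mm.
Print-move time = 3184523.8 / 84.2, so 37820.9 s.
Layer count = ceil(216 / 0.32) = 675.
Layer-change overhead = 675 × 1.1, so 742.5 s.
Altogether 37820.9 + 742.5 = 38563.4 s, i.e. 10.71 hours.

10.71 hours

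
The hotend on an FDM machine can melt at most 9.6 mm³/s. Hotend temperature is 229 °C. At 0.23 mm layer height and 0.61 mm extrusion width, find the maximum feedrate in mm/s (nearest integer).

68 mm/s

Extrusion cross-section: 0.23 × 0.61 → 0.1403 mm².
v_max = Q/A = 9.6/0.1403 = 68.42 mm/s → 68 mm/s.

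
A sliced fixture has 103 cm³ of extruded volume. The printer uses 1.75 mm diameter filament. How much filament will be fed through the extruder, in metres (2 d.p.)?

42.82 m

Filament cross-section = π × (1.75/2)² = 2.4053 mm².
L = 103000 mm³ / 2.4053 mm² = 42822.1 mm, i.e. 42.82 m.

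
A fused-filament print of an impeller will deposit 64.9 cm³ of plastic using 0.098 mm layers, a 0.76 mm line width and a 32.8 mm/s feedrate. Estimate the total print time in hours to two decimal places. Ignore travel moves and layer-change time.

7.38 hours

Line area: 0.098 × 0.76 → 0.07448 mm².
Total extruded path = 64900/0.07448 = 871374.9 mm.
Time extruding = 871374.9 / 32.8, so 26566.3 s.
26566.3 s = 7.38 hours.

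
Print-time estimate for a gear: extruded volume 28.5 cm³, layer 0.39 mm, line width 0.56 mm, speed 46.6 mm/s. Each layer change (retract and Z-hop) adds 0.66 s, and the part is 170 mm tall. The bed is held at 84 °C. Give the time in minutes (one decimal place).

Line area: 0.39 × 0.56 → 0.2184 mm².
Toolpath length = 28.5 cm³ / 0.2184 mm² = 28500 / 0.2184 = 130494.5 mm.
Extrusion time: 130494.5 / 46.6 → 2800.3 s.
Layer count = ceil(170 / 0.39) = 436.
Non-print overhead = 436 × 0.66, so 287.76 s.
Total = 2800.3 + 287.76 = 3088.06 s = 51.5 minutes.

51.5 minutes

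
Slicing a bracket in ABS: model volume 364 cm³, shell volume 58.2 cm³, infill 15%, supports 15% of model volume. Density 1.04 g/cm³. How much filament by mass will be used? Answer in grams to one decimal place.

Interior volume: 364 − 58.2 → 305.8 cm³.
Infill deposited: 0.15 × 305.8 → 45.87 cm³.
Support: 0.15 × 364 → 54.6 cm³.
Total printed volume = 58.2 + 45.87 + 54.6 = 158.67 cm³.
Mass = 158.67 × 1.04 = 165.0168 g.

165.0 g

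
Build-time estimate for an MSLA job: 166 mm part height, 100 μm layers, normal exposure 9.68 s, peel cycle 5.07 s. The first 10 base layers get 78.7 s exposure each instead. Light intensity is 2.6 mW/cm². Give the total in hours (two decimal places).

6.99 hours

Layer count = ceil(166 / 0.1) = 1660.
Burn-in layers = 10 × (78.7 + 5.07) = 837.7 s.
Normal layers: 1650 × (9.68 + 5.07) → 24337.5 s.
Sum: 837.7 + 24337.5 = 25175.2 s → 6.99 hours.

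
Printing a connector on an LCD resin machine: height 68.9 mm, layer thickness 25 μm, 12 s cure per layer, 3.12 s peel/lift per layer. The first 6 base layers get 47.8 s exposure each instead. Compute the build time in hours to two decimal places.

11.63 hours

Layers = ⌈68.9/0.025⌉ = 2756.
Bottom layers = 6 × (47.8 + 3.12) = 305.52 s.
Regular layers = 2750 × (12 + 3.12), so 41580 s.
Total = 305.52 + 41580 = 41885.52 s = 11.63 hours.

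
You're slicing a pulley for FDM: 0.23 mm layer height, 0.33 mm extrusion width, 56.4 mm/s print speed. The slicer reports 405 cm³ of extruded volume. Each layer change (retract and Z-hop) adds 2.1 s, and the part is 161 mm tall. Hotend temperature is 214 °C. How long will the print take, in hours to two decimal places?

Extrusion cross-section: 0.23 × 0.33 → 0.0759 mm².
Path length: 405000 mm³ / 0.0759 mm² → 5335968.4 mm.
Print-move time = 5335968.4 / 56.4 = 94609.4 s.
Layers = ⌈161/0.23⌉ = 700.
Layer-change overhead: 700 × 2.1 → 1470 s.
Altogether 94609.4 + 1470 = 96079.4 s, i.e. 26.69 hours.

26.69 hours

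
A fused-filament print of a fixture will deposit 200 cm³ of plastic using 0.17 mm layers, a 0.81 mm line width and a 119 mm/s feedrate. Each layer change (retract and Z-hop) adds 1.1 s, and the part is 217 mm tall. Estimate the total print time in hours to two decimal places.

3.78 hours

Extrusion cross-section: 0.17 × 0.81 → 0.1377 mm².
Toolpath length = 200 cm³ / 0.1377 mm² = 200000 / 0.1377 = 1452432.8 mm.
Time extruding = 1452432.8 / 119, so 12205.3 s.
Number of layers: 217 / 0.17 → 1277 (rounded up).
Non-print overhead = 1277 × 1.1 = 1404.7 s.
Altogether 12205.3 + 1404.7 = 13610 s, i.e. 3.78 hours.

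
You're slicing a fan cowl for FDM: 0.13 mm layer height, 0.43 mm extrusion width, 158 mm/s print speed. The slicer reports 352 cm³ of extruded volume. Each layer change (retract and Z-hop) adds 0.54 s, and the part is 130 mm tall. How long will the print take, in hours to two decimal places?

11.22 hours

Bead cross-section = 0.13 × 0.43 = 0.0559 mm².
Toolpath length = 352 cm³ / 0.0559 mm² = 352000 / 0.0559 = 6296958.9 mm.
Time extruding = 6296958.9 / 158 = 39854.2 s.
Number of layers: 130 / 0.13 → 1000 (rounded up).
Non-print overhead = 1000 × 0.54 = 540 s.
Total = 39854.2 + 540 = 40394.2 s = 11.22 hours.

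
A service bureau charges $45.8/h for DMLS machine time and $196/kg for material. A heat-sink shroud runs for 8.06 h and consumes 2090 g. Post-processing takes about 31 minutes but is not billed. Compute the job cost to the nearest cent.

Machine cost = 45.8 × 8.06 = $369.148.
Material charge: 196 × 2090/1000 → $409.64.
Total = 369.148 + 409.64 = 778.788 ≈ $778.79.

$778.79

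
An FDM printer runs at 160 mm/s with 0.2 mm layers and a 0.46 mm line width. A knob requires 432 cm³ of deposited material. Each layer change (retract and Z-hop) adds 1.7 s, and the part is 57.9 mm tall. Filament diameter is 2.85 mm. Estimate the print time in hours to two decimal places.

Bead cross-section = 0.2 × 0.46 = 0.092 mm².
Total extruded path = 432000/0.092 = 4695652.2 mm.
Time extruding = 4695652.2 / 160, so 29347.8 s.
Layer count = ceil(57.9 / 0.2) = 290.
Non-print overhead: 290 × 1.7 → 493 s.
Total = 29347.8 + 493 = 29840.8 s = 8.29 hours.

8.29 hours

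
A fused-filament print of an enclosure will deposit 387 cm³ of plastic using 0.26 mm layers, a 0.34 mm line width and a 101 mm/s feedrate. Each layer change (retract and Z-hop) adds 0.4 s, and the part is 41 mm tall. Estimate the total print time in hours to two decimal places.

Extrusion cross-section = 0.26 × 0.34 = 0.0884 mm².
Toolpath length = 387 cm³ / 0.0884 mm² = 387000 / 0.0884 = 4377828.1 mm.
Time extruding: 4377828.1 / 101 → 43344.8 s.
Layers = ⌈41/0.26⌉ = 158.
Layer-change overhead: 158 × 0.4 → 63.2 s.
Total = 43344.8 + 63.2 = 43408 s = 12.06 hours.

12.06 hours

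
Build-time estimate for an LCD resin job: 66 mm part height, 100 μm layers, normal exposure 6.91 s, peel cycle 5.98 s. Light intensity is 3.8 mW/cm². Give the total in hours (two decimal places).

2.36 hours

Layers = ⌈66/0.1⌉ = 660.
Per-layer time = 6.91 + 5.98 = 12.89 s.
Total = 660 × 12.89 = 8507.4 s = 2.36 hours.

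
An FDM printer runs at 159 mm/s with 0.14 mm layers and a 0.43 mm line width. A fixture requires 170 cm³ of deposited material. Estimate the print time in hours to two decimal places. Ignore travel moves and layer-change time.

4.93 hours

Bead cross-section = 0.14 × 0.43 = 0.0602 mm².
Toolpath length = 170 cm³ / 0.0602 mm² = 170000 / 0.0602 = 2823920.3 mm.
Extrusion time = 2823920.3 / 159, so 17760.5 s.
That's 17760.5 s → 4.93 hours.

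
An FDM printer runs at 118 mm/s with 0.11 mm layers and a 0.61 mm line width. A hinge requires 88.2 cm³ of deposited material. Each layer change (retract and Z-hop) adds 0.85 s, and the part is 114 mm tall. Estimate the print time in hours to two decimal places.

3.34 hours

Bead cross-section = 0.11 × 0.61, so 0.0671 mm².
Total extruded path = 88200/0.0671 = 1314456 mm.
Print-move time = 1314456 / 118 = 11139.5 s.
Layers = ⌈114/0.11⌉ = 1037.
Non-print overhead = 1037 × 0.85, so 881.45 s.
Total = 11139.5 + 881.45 = 12020.95 s = 3.34 hours.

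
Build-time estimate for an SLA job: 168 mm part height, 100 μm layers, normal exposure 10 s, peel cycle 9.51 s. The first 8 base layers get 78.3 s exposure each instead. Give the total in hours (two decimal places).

Number of layers: 168 / 0.1 → 1680 (rounded up).
Base layers = 8 × (78.3 + 9.51), so 702.48 s.
Remaining layers = 1672 × (10 + 9.51) = 32620.72 s.
Total = 702.48 + 32620.72 = 33323.2 s = 9.26 hours.

9.26 hours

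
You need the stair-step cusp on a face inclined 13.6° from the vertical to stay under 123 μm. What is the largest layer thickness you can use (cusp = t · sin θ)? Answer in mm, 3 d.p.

Layer height = cusp / sin(13.6°) = 0.123 / 0.2351 = 0.523 mm.

0.523 mm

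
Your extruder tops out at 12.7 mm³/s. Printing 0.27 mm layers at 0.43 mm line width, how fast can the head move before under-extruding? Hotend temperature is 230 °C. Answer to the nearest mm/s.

Extrusion cross-section: 0.27 × 0.43 → 0.1161 mm².
Max speed = 12.7 / 0.1161 = 109.39 ≈ 109 mm/s.

109 mm/s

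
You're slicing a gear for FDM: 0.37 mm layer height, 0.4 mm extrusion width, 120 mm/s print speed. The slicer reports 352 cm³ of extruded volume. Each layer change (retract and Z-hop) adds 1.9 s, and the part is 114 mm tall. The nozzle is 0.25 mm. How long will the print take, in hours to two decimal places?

Extrusion cross-section: 0.37 × 0.4 → 0.148 mm².
Toolpath length = 352 cm³ / 0.148 mm² = 352000 / 0.148 = 2378378.4 mm.
Time extruding = 2378378.4 / 120 = 19819.8 s.
Layer count = ceil(114 / 0.37) = 309.
Layer-change overhead = 309 × 1.9 = 587.1 s.
Total = 19819.8 + 587.1 = 20406.9 s = 5.67 hours.

5.67 hours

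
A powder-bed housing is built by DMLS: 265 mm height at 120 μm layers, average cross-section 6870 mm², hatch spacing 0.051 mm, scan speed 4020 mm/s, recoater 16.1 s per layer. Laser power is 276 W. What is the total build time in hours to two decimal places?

Layers = ⌈265/0.12⌉ = 2209.
Hatch length per layer = 6870 / 0.051, so 134705.9 mm.
Laser time per layer = 134705.9 / 4020 = 33.5089 s.
Layer cycle = 33.5089 + 16.1, so 49.6089 s.
Total: 2209 × 49.6089 s = 109586.0601 s → 30.44 hours.

30.44 hours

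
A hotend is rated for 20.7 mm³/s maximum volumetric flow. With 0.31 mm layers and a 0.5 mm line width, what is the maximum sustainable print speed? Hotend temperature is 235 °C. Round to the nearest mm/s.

134 mm/s

Bead cross-section = 0.31 × 0.5, so 0.155 mm².
v_max = Q/A = 20.7/0.155 = 133.55 mm/s → 134 mm/s.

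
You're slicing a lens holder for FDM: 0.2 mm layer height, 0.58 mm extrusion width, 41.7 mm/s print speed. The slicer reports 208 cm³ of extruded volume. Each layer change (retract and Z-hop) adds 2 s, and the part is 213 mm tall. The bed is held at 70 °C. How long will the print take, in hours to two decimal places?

12.54 hours

Bead cross-section = 0.2 × 0.58 = 0.116 mm².
Toolpath length = 208 cm³ / 0.116 mm² = 208000 / 0.116 = 1793103.4 mm.
Print-move time = 1793103.4 / 41.7, so 43000.1 s.
Number of layers: 213 / 0.2 → 1065 (rounded up).
Z-hop total = 1065 × 2, so 2130 s.
Altogether 43000.1 + 2130 = 45130.1 s, i.e. 12.54 hours.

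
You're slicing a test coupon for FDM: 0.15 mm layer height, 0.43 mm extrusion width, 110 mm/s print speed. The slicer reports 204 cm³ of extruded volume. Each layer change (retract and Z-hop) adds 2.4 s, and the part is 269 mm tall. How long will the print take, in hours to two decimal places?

Line area: 0.15 × 0.43 → 0.0645 mm².
Toolpath length = 204 cm³ / 0.0645 mm² = 204000 / 0.0645 = 3162790.7 mm.
Print-move time: 3162790.7 / 110 → 28752.6 s.
Layers = ⌈269/0.15⌉ = 1794.
Non-print overhead: 1794 × 2.4 → 4305.6 s.
Total = 28752.6 + 4305.6 = 33058.2 s = 9.18 hours.

9.18 hours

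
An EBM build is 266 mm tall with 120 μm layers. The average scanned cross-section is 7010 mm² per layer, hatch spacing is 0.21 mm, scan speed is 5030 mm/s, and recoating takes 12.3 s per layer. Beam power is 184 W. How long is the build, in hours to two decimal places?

Number of layers: 266 / 0.12 → 2217 (rounded up).
Scan path per layer: 7010 / 0.21 → 33381 mm.
Scan time per layer = 33381 / 5030 = 6.6364 s.
Layer cycle = 6.6364 + 12.3 = 18.9364 s.
Build time = 2217 × 18.9364 = 41981.9988 s = 11.66 hours.

11.66 hours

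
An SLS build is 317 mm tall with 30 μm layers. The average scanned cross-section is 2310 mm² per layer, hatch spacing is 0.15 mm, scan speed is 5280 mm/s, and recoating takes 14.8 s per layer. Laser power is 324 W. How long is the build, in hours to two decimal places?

Layers = ⌈317/0.03⌉ = 10567.
Hatch length per layer = 2310 / 0.15 = 15400 mm.
Laser time per layer = 15400 / 5280, so 2.9167 s.
Time per layer = 2.9167 + 14.8 = 17.7167 s.
Total: 10567 × 17.7167 s = 187212.3689 s → 52.00 hours.

52.00 hours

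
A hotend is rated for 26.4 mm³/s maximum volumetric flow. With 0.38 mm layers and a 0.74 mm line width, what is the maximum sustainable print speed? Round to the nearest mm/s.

94 mm/s

Extrusion cross-section = 0.38 × 0.74 = 0.2812 mm².
Max speed = 26.4 / 0.2812 = 93.88 ≈ 94 mm/s.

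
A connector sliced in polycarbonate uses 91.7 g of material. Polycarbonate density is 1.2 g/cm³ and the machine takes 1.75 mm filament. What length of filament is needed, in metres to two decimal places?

Volume = 91.7 g / 1.2 g·cm⁻³ = 76.4167 cm³ = 76416.7 mm³.
Filament cross-section = π × (1.75/2)² = 2.4053 mm².
L = V/A = 76416.7/2.4053 = 31770.13 mm → 31.77 m.

31.77 m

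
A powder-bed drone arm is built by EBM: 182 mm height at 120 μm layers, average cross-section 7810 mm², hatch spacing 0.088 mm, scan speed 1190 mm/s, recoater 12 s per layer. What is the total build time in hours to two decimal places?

Layers = ⌈182/0.12⌉ = 1517.
Scan path per layer: 7810 / 0.088 → 88750 mm.
Scan time per layer: 88750 / 1190 → 74.5798 s.
Layer cycle = 74.5798 + 12 = 86.5798 s.
Build time = 1517 × 86.5798 = 131341.5566 s = 36.48 hours.

36.48 hours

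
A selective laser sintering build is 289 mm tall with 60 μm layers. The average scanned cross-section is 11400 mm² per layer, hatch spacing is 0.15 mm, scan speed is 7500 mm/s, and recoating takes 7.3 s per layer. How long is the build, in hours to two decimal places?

Number of layers: 289 / 0.06 → 4817 (rounded up).
Scan path per layer: 11400 / 0.15 → 76000 mm.
Per-layer scan time: 76000 / 7500 → 10.1333 s.
Per-layer time = 10.1333 + 7.3 = 17.4333 s.
Total: 4817 × 17.4333 s = 83976.2061 s → 23.33 hours.

23.33 hours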